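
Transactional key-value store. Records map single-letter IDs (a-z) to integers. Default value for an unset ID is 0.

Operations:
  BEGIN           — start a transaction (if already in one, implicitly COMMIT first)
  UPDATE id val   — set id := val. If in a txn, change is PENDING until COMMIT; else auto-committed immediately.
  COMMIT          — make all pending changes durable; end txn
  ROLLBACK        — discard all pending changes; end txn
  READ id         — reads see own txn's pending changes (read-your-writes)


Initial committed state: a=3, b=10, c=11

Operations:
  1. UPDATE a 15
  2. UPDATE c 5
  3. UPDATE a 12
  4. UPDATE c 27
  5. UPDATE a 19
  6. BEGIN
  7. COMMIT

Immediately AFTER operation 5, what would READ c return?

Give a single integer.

Initial committed: {a=3, b=10, c=11}
Op 1: UPDATE a=15 (auto-commit; committed a=15)
Op 2: UPDATE c=5 (auto-commit; committed c=5)
Op 3: UPDATE a=12 (auto-commit; committed a=12)
Op 4: UPDATE c=27 (auto-commit; committed c=27)
Op 5: UPDATE a=19 (auto-commit; committed a=19)
After op 5: visible(c) = 27 (pending={}, committed={a=19, b=10, c=27})

Answer: 27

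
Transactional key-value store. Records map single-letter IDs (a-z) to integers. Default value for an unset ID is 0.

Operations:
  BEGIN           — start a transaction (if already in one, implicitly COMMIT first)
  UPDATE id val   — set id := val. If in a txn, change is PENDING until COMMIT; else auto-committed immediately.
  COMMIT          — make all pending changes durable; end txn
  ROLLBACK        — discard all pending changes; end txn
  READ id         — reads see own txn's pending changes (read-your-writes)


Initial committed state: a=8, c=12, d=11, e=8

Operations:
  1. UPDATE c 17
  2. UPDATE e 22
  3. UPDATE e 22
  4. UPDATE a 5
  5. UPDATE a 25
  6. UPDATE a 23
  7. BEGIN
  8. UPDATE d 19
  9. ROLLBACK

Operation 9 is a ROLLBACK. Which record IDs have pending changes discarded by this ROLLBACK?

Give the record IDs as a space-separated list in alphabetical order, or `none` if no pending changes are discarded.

Initial committed: {a=8, c=12, d=11, e=8}
Op 1: UPDATE c=17 (auto-commit; committed c=17)
Op 2: UPDATE e=22 (auto-commit; committed e=22)
Op 3: UPDATE e=22 (auto-commit; committed e=22)
Op 4: UPDATE a=5 (auto-commit; committed a=5)
Op 5: UPDATE a=25 (auto-commit; committed a=25)
Op 6: UPDATE a=23 (auto-commit; committed a=23)
Op 7: BEGIN: in_txn=True, pending={}
Op 8: UPDATE d=19 (pending; pending now {d=19})
Op 9: ROLLBACK: discarded pending ['d']; in_txn=False
ROLLBACK at op 9 discards: ['d']

Answer: d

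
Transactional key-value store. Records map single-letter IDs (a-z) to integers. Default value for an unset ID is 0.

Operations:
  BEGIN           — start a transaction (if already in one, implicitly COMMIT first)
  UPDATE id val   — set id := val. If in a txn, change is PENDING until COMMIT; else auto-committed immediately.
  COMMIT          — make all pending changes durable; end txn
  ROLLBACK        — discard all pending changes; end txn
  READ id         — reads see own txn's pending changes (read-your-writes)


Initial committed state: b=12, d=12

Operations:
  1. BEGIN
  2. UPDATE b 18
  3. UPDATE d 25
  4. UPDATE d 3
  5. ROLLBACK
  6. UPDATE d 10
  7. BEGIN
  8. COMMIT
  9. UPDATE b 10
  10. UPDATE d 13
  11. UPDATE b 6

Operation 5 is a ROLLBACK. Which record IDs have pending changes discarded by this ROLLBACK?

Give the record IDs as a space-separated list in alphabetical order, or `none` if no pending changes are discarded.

Answer: b d

Derivation:
Initial committed: {b=12, d=12}
Op 1: BEGIN: in_txn=True, pending={}
Op 2: UPDATE b=18 (pending; pending now {b=18})
Op 3: UPDATE d=25 (pending; pending now {b=18, d=25})
Op 4: UPDATE d=3 (pending; pending now {b=18, d=3})
Op 5: ROLLBACK: discarded pending ['b', 'd']; in_txn=False
Op 6: UPDATE d=10 (auto-commit; committed d=10)
Op 7: BEGIN: in_txn=True, pending={}
Op 8: COMMIT: merged [] into committed; committed now {b=12, d=10}
Op 9: UPDATE b=10 (auto-commit; committed b=10)
Op 10: UPDATE d=13 (auto-commit; committed d=13)
Op 11: UPDATE b=6 (auto-commit; committed b=6)
ROLLBACK at op 5 discards: ['b', 'd']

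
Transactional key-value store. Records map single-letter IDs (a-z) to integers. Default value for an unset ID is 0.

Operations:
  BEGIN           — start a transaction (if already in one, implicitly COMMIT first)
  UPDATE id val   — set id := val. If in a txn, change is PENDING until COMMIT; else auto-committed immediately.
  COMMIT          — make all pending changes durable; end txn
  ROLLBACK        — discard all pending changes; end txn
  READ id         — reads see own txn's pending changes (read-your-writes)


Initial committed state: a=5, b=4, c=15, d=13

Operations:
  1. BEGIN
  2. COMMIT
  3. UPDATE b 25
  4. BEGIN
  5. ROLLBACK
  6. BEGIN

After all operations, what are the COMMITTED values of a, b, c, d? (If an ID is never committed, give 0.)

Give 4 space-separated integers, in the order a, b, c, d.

Answer: 5 25 15 13

Derivation:
Initial committed: {a=5, b=4, c=15, d=13}
Op 1: BEGIN: in_txn=True, pending={}
Op 2: COMMIT: merged [] into committed; committed now {a=5, b=4, c=15, d=13}
Op 3: UPDATE b=25 (auto-commit; committed b=25)
Op 4: BEGIN: in_txn=True, pending={}
Op 5: ROLLBACK: discarded pending []; in_txn=False
Op 6: BEGIN: in_txn=True, pending={}
Final committed: {a=5, b=25, c=15, d=13}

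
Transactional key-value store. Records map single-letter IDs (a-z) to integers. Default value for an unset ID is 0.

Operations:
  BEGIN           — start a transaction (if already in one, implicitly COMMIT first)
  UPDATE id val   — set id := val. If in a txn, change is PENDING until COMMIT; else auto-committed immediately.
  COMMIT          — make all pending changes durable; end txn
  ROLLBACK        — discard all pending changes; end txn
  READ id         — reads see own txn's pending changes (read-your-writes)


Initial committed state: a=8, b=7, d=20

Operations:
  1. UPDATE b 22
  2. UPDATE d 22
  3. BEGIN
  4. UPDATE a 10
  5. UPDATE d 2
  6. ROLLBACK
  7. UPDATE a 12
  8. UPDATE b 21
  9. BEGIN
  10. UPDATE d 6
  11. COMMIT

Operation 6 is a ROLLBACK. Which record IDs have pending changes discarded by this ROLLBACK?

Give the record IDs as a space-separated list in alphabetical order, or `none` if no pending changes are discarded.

Initial committed: {a=8, b=7, d=20}
Op 1: UPDATE b=22 (auto-commit; committed b=22)
Op 2: UPDATE d=22 (auto-commit; committed d=22)
Op 3: BEGIN: in_txn=True, pending={}
Op 4: UPDATE a=10 (pending; pending now {a=10})
Op 5: UPDATE d=2 (pending; pending now {a=10, d=2})
Op 6: ROLLBACK: discarded pending ['a', 'd']; in_txn=False
Op 7: UPDATE a=12 (auto-commit; committed a=12)
Op 8: UPDATE b=21 (auto-commit; committed b=21)
Op 9: BEGIN: in_txn=True, pending={}
Op 10: UPDATE d=6 (pending; pending now {d=6})
Op 11: COMMIT: merged ['d'] into committed; committed now {a=12, b=21, d=6}
ROLLBACK at op 6 discards: ['a', 'd']

Answer: a d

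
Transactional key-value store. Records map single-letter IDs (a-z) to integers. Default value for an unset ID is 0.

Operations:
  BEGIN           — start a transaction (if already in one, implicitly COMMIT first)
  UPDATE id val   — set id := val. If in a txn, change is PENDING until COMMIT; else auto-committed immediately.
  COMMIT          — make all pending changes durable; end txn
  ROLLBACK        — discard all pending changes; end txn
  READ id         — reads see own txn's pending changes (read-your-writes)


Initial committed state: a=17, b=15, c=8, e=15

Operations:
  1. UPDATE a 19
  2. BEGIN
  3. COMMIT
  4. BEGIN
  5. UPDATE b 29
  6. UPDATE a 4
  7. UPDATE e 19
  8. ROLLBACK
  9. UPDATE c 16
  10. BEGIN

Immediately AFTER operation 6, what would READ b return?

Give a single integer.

Answer: 29

Derivation:
Initial committed: {a=17, b=15, c=8, e=15}
Op 1: UPDATE a=19 (auto-commit; committed a=19)
Op 2: BEGIN: in_txn=True, pending={}
Op 3: COMMIT: merged [] into committed; committed now {a=19, b=15, c=8, e=15}
Op 4: BEGIN: in_txn=True, pending={}
Op 5: UPDATE b=29 (pending; pending now {b=29})
Op 6: UPDATE a=4 (pending; pending now {a=4, b=29})
After op 6: visible(b) = 29 (pending={a=4, b=29}, committed={a=19, b=15, c=8, e=15})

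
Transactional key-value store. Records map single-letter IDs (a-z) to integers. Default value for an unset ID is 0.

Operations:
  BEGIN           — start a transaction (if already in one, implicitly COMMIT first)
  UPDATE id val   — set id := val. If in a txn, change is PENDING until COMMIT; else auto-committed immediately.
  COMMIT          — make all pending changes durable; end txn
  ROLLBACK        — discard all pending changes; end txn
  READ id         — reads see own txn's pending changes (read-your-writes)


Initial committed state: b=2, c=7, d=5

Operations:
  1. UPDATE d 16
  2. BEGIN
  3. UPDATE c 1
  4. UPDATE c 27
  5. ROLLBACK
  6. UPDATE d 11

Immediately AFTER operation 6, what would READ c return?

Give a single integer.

Answer: 7

Derivation:
Initial committed: {b=2, c=7, d=5}
Op 1: UPDATE d=16 (auto-commit; committed d=16)
Op 2: BEGIN: in_txn=True, pending={}
Op 3: UPDATE c=1 (pending; pending now {c=1})
Op 4: UPDATE c=27 (pending; pending now {c=27})
Op 5: ROLLBACK: discarded pending ['c']; in_txn=False
Op 6: UPDATE d=11 (auto-commit; committed d=11)
After op 6: visible(c) = 7 (pending={}, committed={b=2, c=7, d=11})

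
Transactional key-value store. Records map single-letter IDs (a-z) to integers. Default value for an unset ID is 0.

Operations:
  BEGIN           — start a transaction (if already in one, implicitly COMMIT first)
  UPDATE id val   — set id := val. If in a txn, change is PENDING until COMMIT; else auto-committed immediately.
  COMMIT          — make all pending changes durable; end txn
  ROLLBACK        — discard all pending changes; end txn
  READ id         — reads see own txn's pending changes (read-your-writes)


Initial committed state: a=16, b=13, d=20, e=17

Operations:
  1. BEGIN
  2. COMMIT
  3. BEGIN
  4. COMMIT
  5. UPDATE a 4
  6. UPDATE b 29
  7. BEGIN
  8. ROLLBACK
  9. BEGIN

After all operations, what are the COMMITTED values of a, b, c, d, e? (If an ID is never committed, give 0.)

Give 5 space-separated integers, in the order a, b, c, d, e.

Answer: 4 29 0 20 17

Derivation:
Initial committed: {a=16, b=13, d=20, e=17}
Op 1: BEGIN: in_txn=True, pending={}
Op 2: COMMIT: merged [] into committed; committed now {a=16, b=13, d=20, e=17}
Op 3: BEGIN: in_txn=True, pending={}
Op 4: COMMIT: merged [] into committed; committed now {a=16, b=13, d=20, e=17}
Op 5: UPDATE a=4 (auto-commit; committed a=4)
Op 6: UPDATE b=29 (auto-commit; committed b=29)
Op 7: BEGIN: in_txn=True, pending={}
Op 8: ROLLBACK: discarded pending []; in_txn=False
Op 9: BEGIN: in_txn=True, pending={}
Final committed: {a=4, b=29, d=20, e=17}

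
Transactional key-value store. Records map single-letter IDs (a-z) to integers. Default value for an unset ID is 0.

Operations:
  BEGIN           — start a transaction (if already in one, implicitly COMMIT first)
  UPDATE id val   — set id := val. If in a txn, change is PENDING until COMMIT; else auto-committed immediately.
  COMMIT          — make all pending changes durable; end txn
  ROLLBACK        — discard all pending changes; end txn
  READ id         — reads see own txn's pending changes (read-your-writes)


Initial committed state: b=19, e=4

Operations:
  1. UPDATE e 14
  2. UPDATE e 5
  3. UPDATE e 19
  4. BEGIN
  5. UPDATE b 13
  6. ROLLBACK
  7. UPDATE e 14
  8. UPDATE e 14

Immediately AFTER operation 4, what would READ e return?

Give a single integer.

Answer: 19

Derivation:
Initial committed: {b=19, e=4}
Op 1: UPDATE e=14 (auto-commit; committed e=14)
Op 2: UPDATE e=5 (auto-commit; committed e=5)
Op 3: UPDATE e=19 (auto-commit; committed e=19)
Op 4: BEGIN: in_txn=True, pending={}
After op 4: visible(e) = 19 (pending={}, committed={b=19, e=19})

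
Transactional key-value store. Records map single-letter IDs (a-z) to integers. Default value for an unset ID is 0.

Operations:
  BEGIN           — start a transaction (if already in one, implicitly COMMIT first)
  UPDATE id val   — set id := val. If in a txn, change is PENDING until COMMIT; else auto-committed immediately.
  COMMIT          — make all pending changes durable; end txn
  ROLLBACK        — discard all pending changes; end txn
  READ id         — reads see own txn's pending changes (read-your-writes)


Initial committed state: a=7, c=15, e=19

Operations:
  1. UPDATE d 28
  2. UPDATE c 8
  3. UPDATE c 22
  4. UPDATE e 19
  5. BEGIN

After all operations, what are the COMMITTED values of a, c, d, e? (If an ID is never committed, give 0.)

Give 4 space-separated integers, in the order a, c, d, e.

Initial committed: {a=7, c=15, e=19}
Op 1: UPDATE d=28 (auto-commit; committed d=28)
Op 2: UPDATE c=8 (auto-commit; committed c=8)
Op 3: UPDATE c=22 (auto-commit; committed c=22)
Op 4: UPDATE e=19 (auto-commit; committed e=19)
Op 5: BEGIN: in_txn=True, pending={}
Final committed: {a=7, c=22, d=28, e=19}

Answer: 7 22 28 19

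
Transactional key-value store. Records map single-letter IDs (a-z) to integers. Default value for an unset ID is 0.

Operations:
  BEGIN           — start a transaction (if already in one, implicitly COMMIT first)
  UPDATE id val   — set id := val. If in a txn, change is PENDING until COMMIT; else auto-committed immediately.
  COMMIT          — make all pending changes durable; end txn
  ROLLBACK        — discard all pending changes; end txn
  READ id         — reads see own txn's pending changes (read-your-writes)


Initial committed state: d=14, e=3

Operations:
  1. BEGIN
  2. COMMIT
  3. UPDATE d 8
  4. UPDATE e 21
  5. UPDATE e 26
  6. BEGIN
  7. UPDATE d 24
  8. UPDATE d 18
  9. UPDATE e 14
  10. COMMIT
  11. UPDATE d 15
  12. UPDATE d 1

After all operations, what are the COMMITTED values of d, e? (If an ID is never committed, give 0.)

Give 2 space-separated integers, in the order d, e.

Initial committed: {d=14, e=3}
Op 1: BEGIN: in_txn=True, pending={}
Op 2: COMMIT: merged [] into committed; committed now {d=14, e=3}
Op 3: UPDATE d=8 (auto-commit; committed d=8)
Op 4: UPDATE e=21 (auto-commit; committed e=21)
Op 5: UPDATE e=26 (auto-commit; committed e=26)
Op 6: BEGIN: in_txn=True, pending={}
Op 7: UPDATE d=24 (pending; pending now {d=24})
Op 8: UPDATE d=18 (pending; pending now {d=18})
Op 9: UPDATE e=14 (pending; pending now {d=18, e=14})
Op 10: COMMIT: merged ['d', 'e'] into committed; committed now {d=18, e=14}
Op 11: UPDATE d=15 (auto-commit; committed d=15)
Op 12: UPDATE d=1 (auto-commit; committed d=1)
Final committed: {d=1, e=14}

Answer: 1 14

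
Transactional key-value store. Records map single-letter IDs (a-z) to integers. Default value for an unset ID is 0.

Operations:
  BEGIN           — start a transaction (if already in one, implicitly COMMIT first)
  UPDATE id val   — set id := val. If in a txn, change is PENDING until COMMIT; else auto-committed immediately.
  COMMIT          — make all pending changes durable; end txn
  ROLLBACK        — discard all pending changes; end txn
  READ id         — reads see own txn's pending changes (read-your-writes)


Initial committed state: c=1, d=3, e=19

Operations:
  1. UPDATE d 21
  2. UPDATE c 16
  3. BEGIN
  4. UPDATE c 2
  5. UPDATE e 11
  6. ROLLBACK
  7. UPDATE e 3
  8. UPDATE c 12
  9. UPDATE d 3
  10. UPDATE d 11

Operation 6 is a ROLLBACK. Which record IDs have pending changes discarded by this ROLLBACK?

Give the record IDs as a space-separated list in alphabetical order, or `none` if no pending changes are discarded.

Answer: c e

Derivation:
Initial committed: {c=1, d=3, e=19}
Op 1: UPDATE d=21 (auto-commit; committed d=21)
Op 2: UPDATE c=16 (auto-commit; committed c=16)
Op 3: BEGIN: in_txn=True, pending={}
Op 4: UPDATE c=2 (pending; pending now {c=2})
Op 5: UPDATE e=11 (pending; pending now {c=2, e=11})
Op 6: ROLLBACK: discarded pending ['c', 'e']; in_txn=False
Op 7: UPDATE e=3 (auto-commit; committed e=3)
Op 8: UPDATE c=12 (auto-commit; committed c=12)
Op 9: UPDATE d=3 (auto-commit; committed d=3)
Op 10: UPDATE d=11 (auto-commit; committed d=11)
ROLLBACK at op 6 discards: ['c', 'e']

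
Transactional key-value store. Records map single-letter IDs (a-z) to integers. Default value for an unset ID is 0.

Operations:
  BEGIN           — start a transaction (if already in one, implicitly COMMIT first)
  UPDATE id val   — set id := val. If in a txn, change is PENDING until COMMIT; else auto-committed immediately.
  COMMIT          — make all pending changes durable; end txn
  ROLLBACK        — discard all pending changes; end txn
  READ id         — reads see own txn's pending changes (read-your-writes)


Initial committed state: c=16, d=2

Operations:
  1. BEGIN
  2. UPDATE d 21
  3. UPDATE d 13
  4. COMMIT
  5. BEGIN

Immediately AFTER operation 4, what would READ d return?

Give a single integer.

Answer: 13

Derivation:
Initial committed: {c=16, d=2}
Op 1: BEGIN: in_txn=True, pending={}
Op 2: UPDATE d=21 (pending; pending now {d=21})
Op 3: UPDATE d=13 (pending; pending now {d=13})
Op 4: COMMIT: merged ['d'] into committed; committed now {c=16, d=13}
After op 4: visible(d) = 13 (pending={}, committed={c=16, d=13})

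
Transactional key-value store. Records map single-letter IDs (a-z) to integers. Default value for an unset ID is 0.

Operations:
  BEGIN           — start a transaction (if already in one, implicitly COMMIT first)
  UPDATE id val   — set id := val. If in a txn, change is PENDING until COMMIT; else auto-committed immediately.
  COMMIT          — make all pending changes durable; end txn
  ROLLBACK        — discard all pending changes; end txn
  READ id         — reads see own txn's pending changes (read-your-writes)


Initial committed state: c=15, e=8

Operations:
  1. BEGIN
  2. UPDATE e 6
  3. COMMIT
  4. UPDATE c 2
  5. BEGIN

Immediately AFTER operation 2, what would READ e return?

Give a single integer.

Initial committed: {c=15, e=8}
Op 1: BEGIN: in_txn=True, pending={}
Op 2: UPDATE e=6 (pending; pending now {e=6})
After op 2: visible(e) = 6 (pending={e=6}, committed={c=15, e=8})

Answer: 6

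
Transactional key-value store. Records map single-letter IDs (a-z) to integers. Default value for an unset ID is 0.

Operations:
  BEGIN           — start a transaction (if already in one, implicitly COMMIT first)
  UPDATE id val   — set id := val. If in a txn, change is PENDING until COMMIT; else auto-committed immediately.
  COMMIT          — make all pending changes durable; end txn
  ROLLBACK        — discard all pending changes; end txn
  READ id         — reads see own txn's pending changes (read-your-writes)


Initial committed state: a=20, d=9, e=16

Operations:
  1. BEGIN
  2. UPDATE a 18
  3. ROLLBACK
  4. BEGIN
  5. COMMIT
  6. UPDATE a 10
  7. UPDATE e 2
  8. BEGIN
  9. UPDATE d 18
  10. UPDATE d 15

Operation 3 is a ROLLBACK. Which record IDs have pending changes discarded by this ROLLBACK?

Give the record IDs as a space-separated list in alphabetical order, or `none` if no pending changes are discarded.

Initial committed: {a=20, d=9, e=16}
Op 1: BEGIN: in_txn=True, pending={}
Op 2: UPDATE a=18 (pending; pending now {a=18})
Op 3: ROLLBACK: discarded pending ['a']; in_txn=False
Op 4: BEGIN: in_txn=True, pending={}
Op 5: COMMIT: merged [] into committed; committed now {a=20, d=9, e=16}
Op 6: UPDATE a=10 (auto-commit; committed a=10)
Op 7: UPDATE e=2 (auto-commit; committed e=2)
Op 8: BEGIN: in_txn=True, pending={}
Op 9: UPDATE d=18 (pending; pending now {d=18})
Op 10: UPDATE d=15 (pending; pending now {d=15})
ROLLBACK at op 3 discards: ['a']

Answer: a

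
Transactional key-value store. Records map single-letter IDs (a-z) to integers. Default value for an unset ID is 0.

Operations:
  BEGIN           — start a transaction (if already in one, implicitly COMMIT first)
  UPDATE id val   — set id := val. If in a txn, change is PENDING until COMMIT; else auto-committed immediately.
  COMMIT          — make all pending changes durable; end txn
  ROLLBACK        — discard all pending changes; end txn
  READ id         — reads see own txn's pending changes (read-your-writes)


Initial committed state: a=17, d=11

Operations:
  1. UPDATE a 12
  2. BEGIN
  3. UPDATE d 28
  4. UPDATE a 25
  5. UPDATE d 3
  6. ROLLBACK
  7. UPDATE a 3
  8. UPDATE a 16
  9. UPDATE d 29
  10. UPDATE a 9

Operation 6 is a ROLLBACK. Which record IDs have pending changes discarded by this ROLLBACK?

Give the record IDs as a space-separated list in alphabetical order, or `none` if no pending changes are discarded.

Initial committed: {a=17, d=11}
Op 1: UPDATE a=12 (auto-commit; committed a=12)
Op 2: BEGIN: in_txn=True, pending={}
Op 3: UPDATE d=28 (pending; pending now {d=28})
Op 4: UPDATE a=25 (pending; pending now {a=25, d=28})
Op 5: UPDATE d=3 (pending; pending now {a=25, d=3})
Op 6: ROLLBACK: discarded pending ['a', 'd']; in_txn=False
Op 7: UPDATE a=3 (auto-commit; committed a=3)
Op 8: UPDATE a=16 (auto-commit; committed a=16)
Op 9: UPDATE d=29 (auto-commit; committed d=29)
Op 10: UPDATE a=9 (auto-commit; committed a=9)
ROLLBACK at op 6 discards: ['a', 'd']

Answer: a d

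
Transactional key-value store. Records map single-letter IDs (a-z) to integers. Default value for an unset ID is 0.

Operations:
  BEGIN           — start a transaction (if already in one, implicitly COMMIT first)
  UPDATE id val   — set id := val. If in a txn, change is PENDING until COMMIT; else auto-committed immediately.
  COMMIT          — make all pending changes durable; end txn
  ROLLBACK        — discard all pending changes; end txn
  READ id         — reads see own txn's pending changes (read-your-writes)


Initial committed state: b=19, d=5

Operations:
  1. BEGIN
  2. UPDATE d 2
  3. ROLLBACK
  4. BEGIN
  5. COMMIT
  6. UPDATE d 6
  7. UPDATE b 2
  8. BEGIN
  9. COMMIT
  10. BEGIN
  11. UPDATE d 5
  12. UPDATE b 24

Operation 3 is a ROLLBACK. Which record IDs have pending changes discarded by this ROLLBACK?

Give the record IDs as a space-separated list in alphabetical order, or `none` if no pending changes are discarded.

Answer: d

Derivation:
Initial committed: {b=19, d=5}
Op 1: BEGIN: in_txn=True, pending={}
Op 2: UPDATE d=2 (pending; pending now {d=2})
Op 3: ROLLBACK: discarded pending ['d']; in_txn=False
Op 4: BEGIN: in_txn=True, pending={}
Op 5: COMMIT: merged [] into committed; committed now {b=19, d=5}
Op 6: UPDATE d=6 (auto-commit; committed d=6)
Op 7: UPDATE b=2 (auto-commit; committed b=2)
Op 8: BEGIN: in_txn=True, pending={}
Op 9: COMMIT: merged [] into committed; committed now {b=2, d=6}
Op 10: BEGIN: in_txn=True, pending={}
Op 11: UPDATE d=5 (pending; pending now {d=5})
Op 12: UPDATE b=24 (pending; pending now {b=24, d=5})
ROLLBACK at op 3 discards: ['d']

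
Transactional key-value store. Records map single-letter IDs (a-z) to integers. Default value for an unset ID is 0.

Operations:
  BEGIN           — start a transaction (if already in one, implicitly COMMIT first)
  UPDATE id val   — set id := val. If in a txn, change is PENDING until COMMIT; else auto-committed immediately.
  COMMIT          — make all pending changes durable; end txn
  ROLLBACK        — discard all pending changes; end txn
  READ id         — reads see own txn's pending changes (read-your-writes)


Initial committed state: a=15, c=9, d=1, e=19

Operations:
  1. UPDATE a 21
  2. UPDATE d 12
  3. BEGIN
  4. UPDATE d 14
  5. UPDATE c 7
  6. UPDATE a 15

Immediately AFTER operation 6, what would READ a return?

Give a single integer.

Answer: 15

Derivation:
Initial committed: {a=15, c=9, d=1, e=19}
Op 1: UPDATE a=21 (auto-commit; committed a=21)
Op 2: UPDATE d=12 (auto-commit; committed d=12)
Op 3: BEGIN: in_txn=True, pending={}
Op 4: UPDATE d=14 (pending; pending now {d=14})
Op 5: UPDATE c=7 (pending; pending now {c=7, d=14})
Op 6: UPDATE a=15 (pending; pending now {a=15, c=7, d=14})
After op 6: visible(a) = 15 (pending={a=15, c=7, d=14}, committed={a=21, c=9, d=12, e=19})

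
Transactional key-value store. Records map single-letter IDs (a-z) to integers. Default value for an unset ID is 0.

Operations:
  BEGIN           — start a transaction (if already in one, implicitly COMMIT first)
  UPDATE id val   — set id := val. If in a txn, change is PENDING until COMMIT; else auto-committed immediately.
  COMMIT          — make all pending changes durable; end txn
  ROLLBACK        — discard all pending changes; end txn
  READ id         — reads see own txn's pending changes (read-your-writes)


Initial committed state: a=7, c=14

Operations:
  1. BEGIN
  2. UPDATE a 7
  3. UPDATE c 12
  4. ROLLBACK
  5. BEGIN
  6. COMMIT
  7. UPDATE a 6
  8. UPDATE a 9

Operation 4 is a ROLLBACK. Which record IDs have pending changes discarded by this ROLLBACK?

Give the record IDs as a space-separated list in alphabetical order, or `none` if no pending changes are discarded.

Answer: a c

Derivation:
Initial committed: {a=7, c=14}
Op 1: BEGIN: in_txn=True, pending={}
Op 2: UPDATE a=7 (pending; pending now {a=7})
Op 3: UPDATE c=12 (pending; pending now {a=7, c=12})
Op 4: ROLLBACK: discarded pending ['a', 'c']; in_txn=False
Op 5: BEGIN: in_txn=True, pending={}
Op 6: COMMIT: merged [] into committed; committed now {a=7, c=14}
Op 7: UPDATE a=6 (auto-commit; committed a=6)
Op 8: UPDATE a=9 (auto-commit; committed a=9)
ROLLBACK at op 4 discards: ['a', 'c']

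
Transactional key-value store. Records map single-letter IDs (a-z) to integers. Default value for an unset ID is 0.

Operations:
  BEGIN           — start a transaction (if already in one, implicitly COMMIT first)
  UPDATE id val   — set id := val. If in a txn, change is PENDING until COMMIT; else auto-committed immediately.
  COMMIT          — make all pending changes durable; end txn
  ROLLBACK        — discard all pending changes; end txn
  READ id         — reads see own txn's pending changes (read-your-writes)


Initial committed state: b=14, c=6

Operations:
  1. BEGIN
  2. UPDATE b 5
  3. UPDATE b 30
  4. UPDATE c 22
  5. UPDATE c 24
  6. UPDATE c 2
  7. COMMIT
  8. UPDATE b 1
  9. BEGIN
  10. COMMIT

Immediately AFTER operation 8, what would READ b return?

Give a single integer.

Answer: 1

Derivation:
Initial committed: {b=14, c=6}
Op 1: BEGIN: in_txn=True, pending={}
Op 2: UPDATE b=5 (pending; pending now {b=5})
Op 3: UPDATE b=30 (pending; pending now {b=30})
Op 4: UPDATE c=22 (pending; pending now {b=30, c=22})
Op 5: UPDATE c=24 (pending; pending now {b=30, c=24})
Op 6: UPDATE c=2 (pending; pending now {b=30, c=2})
Op 7: COMMIT: merged ['b', 'c'] into committed; committed now {b=30, c=2}
Op 8: UPDATE b=1 (auto-commit; committed b=1)
After op 8: visible(b) = 1 (pending={}, committed={b=1, c=2})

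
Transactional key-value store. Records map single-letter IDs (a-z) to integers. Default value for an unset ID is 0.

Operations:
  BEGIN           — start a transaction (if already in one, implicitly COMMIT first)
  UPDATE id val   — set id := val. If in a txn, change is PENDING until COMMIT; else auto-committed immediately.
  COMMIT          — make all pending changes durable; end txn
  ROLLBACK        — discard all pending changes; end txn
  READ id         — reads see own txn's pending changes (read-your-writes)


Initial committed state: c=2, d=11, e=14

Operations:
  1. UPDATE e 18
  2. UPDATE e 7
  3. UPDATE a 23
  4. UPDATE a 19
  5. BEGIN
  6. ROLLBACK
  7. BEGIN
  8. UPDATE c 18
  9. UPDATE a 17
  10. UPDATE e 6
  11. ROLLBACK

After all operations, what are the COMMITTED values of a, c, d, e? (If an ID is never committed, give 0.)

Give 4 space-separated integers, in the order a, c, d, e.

Initial committed: {c=2, d=11, e=14}
Op 1: UPDATE e=18 (auto-commit; committed e=18)
Op 2: UPDATE e=7 (auto-commit; committed e=7)
Op 3: UPDATE a=23 (auto-commit; committed a=23)
Op 4: UPDATE a=19 (auto-commit; committed a=19)
Op 5: BEGIN: in_txn=True, pending={}
Op 6: ROLLBACK: discarded pending []; in_txn=False
Op 7: BEGIN: in_txn=True, pending={}
Op 8: UPDATE c=18 (pending; pending now {c=18})
Op 9: UPDATE a=17 (pending; pending now {a=17, c=18})
Op 10: UPDATE e=6 (pending; pending now {a=17, c=18, e=6})
Op 11: ROLLBACK: discarded pending ['a', 'c', 'e']; in_txn=False
Final committed: {a=19, c=2, d=11, e=7}

Answer: 19 2 11 7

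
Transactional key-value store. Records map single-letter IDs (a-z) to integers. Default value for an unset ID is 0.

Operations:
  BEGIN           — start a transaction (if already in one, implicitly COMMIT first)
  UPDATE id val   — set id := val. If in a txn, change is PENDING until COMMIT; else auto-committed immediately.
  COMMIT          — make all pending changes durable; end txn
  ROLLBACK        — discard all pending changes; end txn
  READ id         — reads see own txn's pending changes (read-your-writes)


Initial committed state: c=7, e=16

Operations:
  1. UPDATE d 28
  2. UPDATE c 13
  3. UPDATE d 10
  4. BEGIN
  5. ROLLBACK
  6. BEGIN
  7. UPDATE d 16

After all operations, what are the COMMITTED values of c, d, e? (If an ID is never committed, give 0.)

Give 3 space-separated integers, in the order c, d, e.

Answer: 13 10 16

Derivation:
Initial committed: {c=7, e=16}
Op 1: UPDATE d=28 (auto-commit; committed d=28)
Op 2: UPDATE c=13 (auto-commit; committed c=13)
Op 3: UPDATE d=10 (auto-commit; committed d=10)
Op 4: BEGIN: in_txn=True, pending={}
Op 5: ROLLBACK: discarded pending []; in_txn=False
Op 6: BEGIN: in_txn=True, pending={}
Op 7: UPDATE d=16 (pending; pending now {d=16})
Final committed: {c=13, d=10, e=16}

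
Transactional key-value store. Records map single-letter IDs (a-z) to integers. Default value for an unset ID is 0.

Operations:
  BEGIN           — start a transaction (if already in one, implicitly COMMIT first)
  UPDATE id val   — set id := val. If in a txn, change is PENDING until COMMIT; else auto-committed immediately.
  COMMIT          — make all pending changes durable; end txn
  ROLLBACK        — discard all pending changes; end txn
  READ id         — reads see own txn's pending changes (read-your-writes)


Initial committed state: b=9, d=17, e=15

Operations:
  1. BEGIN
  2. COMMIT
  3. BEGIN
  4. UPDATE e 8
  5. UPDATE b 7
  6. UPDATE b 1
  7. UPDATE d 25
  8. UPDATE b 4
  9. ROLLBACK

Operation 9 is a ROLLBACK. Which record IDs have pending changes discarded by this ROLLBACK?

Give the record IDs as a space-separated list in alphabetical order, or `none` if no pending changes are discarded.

Answer: b d e

Derivation:
Initial committed: {b=9, d=17, e=15}
Op 1: BEGIN: in_txn=True, pending={}
Op 2: COMMIT: merged [] into committed; committed now {b=9, d=17, e=15}
Op 3: BEGIN: in_txn=True, pending={}
Op 4: UPDATE e=8 (pending; pending now {e=8})
Op 5: UPDATE b=7 (pending; pending now {b=7, e=8})
Op 6: UPDATE b=1 (pending; pending now {b=1, e=8})
Op 7: UPDATE d=25 (pending; pending now {b=1, d=25, e=8})
Op 8: UPDATE b=4 (pending; pending now {b=4, d=25, e=8})
Op 9: ROLLBACK: discarded pending ['b', 'd', 'e']; in_txn=False
ROLLBACK at op 9 discards: ['b', 'd', 'e']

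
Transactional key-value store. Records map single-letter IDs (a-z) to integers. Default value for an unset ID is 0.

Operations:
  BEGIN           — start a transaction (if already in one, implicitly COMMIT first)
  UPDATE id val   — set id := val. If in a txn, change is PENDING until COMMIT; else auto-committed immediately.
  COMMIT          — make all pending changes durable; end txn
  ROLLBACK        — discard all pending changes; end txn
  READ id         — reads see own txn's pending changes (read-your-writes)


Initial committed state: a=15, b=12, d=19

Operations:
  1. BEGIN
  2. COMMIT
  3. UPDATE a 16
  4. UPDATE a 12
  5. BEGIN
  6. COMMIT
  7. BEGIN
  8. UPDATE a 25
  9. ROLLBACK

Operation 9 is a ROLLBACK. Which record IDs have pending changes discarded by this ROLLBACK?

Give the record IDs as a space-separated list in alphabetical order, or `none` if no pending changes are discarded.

Initial committed: {a=15, b=12, d=19}
Op 1: BEGIN: in_txn=True, pending={}
Op 2: COMMIT: merged [] into committed; committed now {a=15, b=12, d=19}
Op 3: UPDATE a=16 (auto-commit; committed a=16)
Op 4: UPDATE a=12 (auto-commit; committed a=12)
Op 5: BEGIN: in_txn=True, pending={}
Op 6: COMMIT: merged [] into committed; committed now {a=12, b=12, d=19}
Op 7: BEGIN: in_txn=True, pending={}
Op 8: UPDATE a=25 (pending; pending now {a=25})
Op 9: ROLLBACK: discarded pending ['a']; in_txn=False
ROLLBACK at op 9 discards: ['a']

Answer: a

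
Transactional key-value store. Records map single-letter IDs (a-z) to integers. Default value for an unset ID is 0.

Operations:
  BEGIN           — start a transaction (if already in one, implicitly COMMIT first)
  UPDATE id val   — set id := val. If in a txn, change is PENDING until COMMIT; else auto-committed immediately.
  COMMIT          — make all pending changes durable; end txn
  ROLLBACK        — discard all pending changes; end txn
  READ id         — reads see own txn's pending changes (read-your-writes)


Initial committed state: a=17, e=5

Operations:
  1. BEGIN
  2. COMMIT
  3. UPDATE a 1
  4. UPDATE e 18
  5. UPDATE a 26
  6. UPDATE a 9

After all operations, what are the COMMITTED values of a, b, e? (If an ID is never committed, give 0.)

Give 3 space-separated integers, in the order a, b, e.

Answer: 9 0 18

Derivation:
Initial committed: {a=17, e=5}
Op 1: BEGIN: in_txn=True, pending={}
Op 2: COMMIT: merged [] into committed; committed now {a=17, e=5}
Op 3: UPDATE a=1 (auto-commit; committed a=1)
Op 4: UPDATE e=18 (auto-commit; committed e=18)
Op 5: UPDATE a=26 (auto-commit; committed a=26)
Op 6: UPDATE a=9 (auto-commit; committed a=9)
Final committed: {a=9, e=18}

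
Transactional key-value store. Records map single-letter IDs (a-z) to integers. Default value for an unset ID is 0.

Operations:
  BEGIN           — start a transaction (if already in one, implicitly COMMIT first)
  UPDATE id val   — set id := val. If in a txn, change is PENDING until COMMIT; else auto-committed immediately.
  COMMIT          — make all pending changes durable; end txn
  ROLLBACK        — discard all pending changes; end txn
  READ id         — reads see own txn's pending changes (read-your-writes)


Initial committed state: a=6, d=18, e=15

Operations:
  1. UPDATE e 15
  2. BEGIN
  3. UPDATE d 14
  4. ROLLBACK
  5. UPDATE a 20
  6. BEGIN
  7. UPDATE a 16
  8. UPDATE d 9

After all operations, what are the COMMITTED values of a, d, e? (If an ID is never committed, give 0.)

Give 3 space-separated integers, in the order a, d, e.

Initial committed: {a=6, d=18, e=15}
Op 1: UPDATE e=15 (auto-commit; committed e=15)
Op 2: BEGIN: in_txn=True, pending={}
Op 3: UPDATE d=14 (pending; pending now {d=14})
Op 4: ROLLBACK: discarded pending ['d']; in_txn=False
Op 5: UPDATE a=20 (auto-commit; committed a=20)
Op 6: BEGIN: in_txn=True, pending={}
Op 7: UPDATE a=16 (pending; pending now {a=16})
Op 8: UPDATE d=9 (pending; pending now {a=16, d=9})
Final committed: {a=20, d=18, e=15}

Answer: 20 18 15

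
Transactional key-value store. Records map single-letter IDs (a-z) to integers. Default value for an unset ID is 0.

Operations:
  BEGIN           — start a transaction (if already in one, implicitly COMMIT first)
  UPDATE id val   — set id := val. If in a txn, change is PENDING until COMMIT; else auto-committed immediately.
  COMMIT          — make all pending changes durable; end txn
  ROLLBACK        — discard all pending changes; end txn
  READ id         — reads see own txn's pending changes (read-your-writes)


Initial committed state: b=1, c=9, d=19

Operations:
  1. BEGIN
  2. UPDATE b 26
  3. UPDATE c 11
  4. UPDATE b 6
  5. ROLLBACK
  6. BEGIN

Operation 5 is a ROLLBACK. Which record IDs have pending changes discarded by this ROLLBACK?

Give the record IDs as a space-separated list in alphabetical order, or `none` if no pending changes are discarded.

Initial committed: {b=1, c=9, d=19}
Op 1: BEGIN: in_txn=True, pending={}
Op 2: UPDATE b=26 (pending; pending now {b=26})
Op 3: UPDATE c=11 (pending; pending now {b=26, c=11})
Op 4: UPDATE b=6 (pending; pending now {b=6, c=11})
Op 5: ROLLBACK: discarded pending ['b', 'c']; in_txn=False
Op 6: BEGIN: in_txn=True, pending={}
ROLLBACK at op 5 discards: ['b', 'c']

Answer: b c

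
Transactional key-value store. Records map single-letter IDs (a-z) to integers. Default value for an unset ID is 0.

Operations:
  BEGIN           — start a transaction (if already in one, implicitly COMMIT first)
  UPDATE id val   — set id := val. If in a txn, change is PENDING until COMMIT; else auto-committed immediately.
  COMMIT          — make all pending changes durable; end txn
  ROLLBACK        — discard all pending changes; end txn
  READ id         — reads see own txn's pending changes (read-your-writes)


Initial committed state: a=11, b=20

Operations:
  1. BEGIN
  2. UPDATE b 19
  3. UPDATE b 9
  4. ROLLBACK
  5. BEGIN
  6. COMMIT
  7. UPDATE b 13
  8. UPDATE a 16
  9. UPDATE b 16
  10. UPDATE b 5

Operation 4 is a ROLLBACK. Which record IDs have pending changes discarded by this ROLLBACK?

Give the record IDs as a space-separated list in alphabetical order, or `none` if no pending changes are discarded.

Answer: b

Derivation:
Initial committed: {a=11, b=20}
Op 1: BEGIN: in_txn=True, pending={}
Op 2: UPDATE b=19 (pending; pending now {b=19})
Op 3: UPDATE b=9 (pending; pending now {b=9})
Op 4: ROLLBACK: discarded pending ['b']; in_txn=False
Op 5: BEGIN: in_txn=True, pending={}
Op 6: COMMIT: merged [] into committed; committed now {a=11, b=20}
Op 7: UPDATE b=13 (auto-commit; committed b=13)
Op 8: UPDATE a=16 (auto-commit; committed a=16)
Op 9: UPDATE b=16 (auto-commit; committed b=16)
Op 10: UPDATE b=5 (auto-commit; committed b=5)
ROLLBACK at op 4 discards: ['b']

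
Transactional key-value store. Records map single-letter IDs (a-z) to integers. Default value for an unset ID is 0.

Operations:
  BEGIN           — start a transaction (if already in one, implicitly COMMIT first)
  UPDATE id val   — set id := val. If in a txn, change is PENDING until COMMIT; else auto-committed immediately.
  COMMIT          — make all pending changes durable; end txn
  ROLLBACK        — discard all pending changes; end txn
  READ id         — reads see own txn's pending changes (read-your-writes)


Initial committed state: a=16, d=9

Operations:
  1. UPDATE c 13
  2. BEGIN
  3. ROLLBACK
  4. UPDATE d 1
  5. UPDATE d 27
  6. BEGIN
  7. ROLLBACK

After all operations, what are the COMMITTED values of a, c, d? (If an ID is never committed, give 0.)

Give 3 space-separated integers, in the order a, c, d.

Answer: 16 13 27

Derivation:
Initial committed: {a=16, d=9}
Op 1: UPDATE c=13 (auto-commit; committed c=13)
Op 2: BEGIN: in_txn=True, pending={}
Op 3: ROLLBACK: discarded pending []; in_txn=False
Op 4: UPDATE d=1 (auto-commit; committed d=1)
Op 5: UPDATE d=27 (auto-commit; committed d=27)
Op 6: BEGIN: in_txn=True, pending={}
Op 7: ROLLBACK: discarded pending []; in_txn=False
Final committed: {a=16, c=13, d=27}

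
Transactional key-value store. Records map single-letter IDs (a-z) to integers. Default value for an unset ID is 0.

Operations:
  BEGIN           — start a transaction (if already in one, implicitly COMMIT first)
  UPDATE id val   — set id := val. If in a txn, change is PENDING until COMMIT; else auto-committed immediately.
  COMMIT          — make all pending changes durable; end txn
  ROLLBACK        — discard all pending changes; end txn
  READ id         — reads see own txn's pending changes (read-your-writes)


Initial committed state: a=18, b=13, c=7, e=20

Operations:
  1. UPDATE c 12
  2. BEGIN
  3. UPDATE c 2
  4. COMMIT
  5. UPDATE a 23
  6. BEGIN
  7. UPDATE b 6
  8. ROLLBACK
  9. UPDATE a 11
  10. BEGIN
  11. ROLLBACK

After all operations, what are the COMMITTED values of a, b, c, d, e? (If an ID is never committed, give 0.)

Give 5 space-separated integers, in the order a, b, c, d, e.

Answer: 11 13 2 0 20

Derivation:
Initial committed: {a=18, b=13, c=7, e=20}
Op 1: UPDATE c=12 (auto-commit; committed c=12)
Op 2: BEGIN: in_txn=True, pending={}
Op 3: UPDATE c=2 (pending; pending now {c=2})
Op 4: COMMIT: merged ['c'] into committed; committed now {a=18, b=13, c=2, e=20}
Op 5: UPDATE a=23 (auto-commit; committed a=23)
Op 6: BEGIN: in_txn=True, pending={}
Op 7: UPDATE b=6 (pending; pending now {b=6})
Op 8: ROLLBACK: discarded pending ['b']; in_txn=False
Op 9: UPDATE a=11 (auto-commit; committed a=11)
Op 10: BEGIN: in_txn=True, pending={}
Op 11: ROLLBACK: discarded pending []; in_txn=False
Final committed: {a=11, b=13, c=2, e=20}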